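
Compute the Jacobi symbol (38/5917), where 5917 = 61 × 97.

Pull out 2: since 5917 ≡ 5 (mod 8), (2/5917) = -1.
Reciprocity: 19 ≡ 3 and 5917 ≡ 1 (mod 4), so (19/5917) = +(5917/19).
Reduce top mod 19: now compute (8/19).
Pull out 2^3: since 19 ≡ 3 (mod 8), (2/19) = -1, so (2/19)^3 = -1.
Reached (1/19) = 1. Collecting the sign flips along the way, the symbol is +1.

1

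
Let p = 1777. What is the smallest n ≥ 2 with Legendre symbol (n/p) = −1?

(2/1777) = +1, so 2 is a residue.
(3/1777) = +1, so 3 is a residue.
(4/1777) = +1, so 4 is a residue.
(5/1777) = −1, so 5 is the smallest positive non-residue mod 1777.

5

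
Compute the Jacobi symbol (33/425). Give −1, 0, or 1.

1

Reciprocity: 33 ≡ 1 and 425 ≡ 1 (mod 4), so (33/425) = +(425/33).
Reduce top mod 33: now compute (29/33).
Reciprocity: 29 ≡ 1 and 33 ≡ 1 (mod 4), so (29/33) = +(33/29).
Reduce top mod 29: now compute (4/29).
Pull out 2^2: since 29 ≡ 5 (mod 8), (2/29) = -1, so (2/29)^2 = +1.
Reached (1/29) = 1. Collecting the sign flips along the way, the symbol is +1.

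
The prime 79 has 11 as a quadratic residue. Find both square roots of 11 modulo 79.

Since 79 ≡ 3 (mod 4), a square root of 11 is 11^((79+1)/4) = 11^20 mod 79.
Repeated squaring: 11^2≡42, 11^4≡26, 11^8≡44, 11^16≡40 (mod 79).
11^20 = 11^(16+4) ≡ 13 (mod 79).
Check: 13² = 169 ≡ 11 (mod 79). The two roots are 13 and 66.

13, 66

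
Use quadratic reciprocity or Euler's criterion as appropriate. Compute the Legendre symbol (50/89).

Euler's criterion: (50/89) ≡ 50^44 (mod 89).
50^2 ≡ 8 (mod 89)
50^4 ≡ 64 (mod 89)
50^8 ≡ 2 (mod 89)
50^16 ≡ 4 (mod 89)
50^32 ≡ 16 (mod 89)
50^44 = 50^(32+8+4) ≡ 1 (mod 89).
Result is 1, so (50/89) = 1.

1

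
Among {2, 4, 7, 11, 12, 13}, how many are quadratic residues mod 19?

(2/19) = -1 → non-residue.
(4/19) = +1 → QR.
(7/19) = +1 → QR.
(11/19) = +1 → QR.
(12/19) = -1 → non-residue.
(13/19) = -1 → non-residue.
Total quadratic residues among the 6: 3.

3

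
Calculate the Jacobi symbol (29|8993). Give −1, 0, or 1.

-1

Reciprocity: 29 ≡ 1 and 8993 ≡ 1 (mod 4), so (29/8993) = +(8993/29).
Reduce top mod 29: now compute (3/29).
Reciprocity: 3 ≡ 3 and 29 ≡ 1 (mod 4), so (3/29) = +(29/3).
Reduce top mod 3: now compute (2/3).
Pull out 2: since 3 ≡ 3 (mod 8), (2/3) = -1.
Reached (1/3) = 1. Collecting the sign flips along the way, the symbol is -1.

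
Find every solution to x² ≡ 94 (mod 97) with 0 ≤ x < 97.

26, 71

97 ≡ 1 (mod 4), so we find a root by search.
Trying successive values, 26² = 676 ≡ 94 (mod 97). The other root is 97 − 26 = 71.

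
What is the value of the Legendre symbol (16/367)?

1

Pull out 2^4: since 367 ≡ 7 (mod 8), (2/367) = +1, so (2/367)^4 = +1.
Reached (1/367) = 1. Collecting the sign flips along the way, the symbol is +1.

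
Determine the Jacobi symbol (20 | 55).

Pull out 2^2: since 55 ≡ 7 (mod 8), (2/55) = +1, so (2/55)^2 = +1.
Reciprocity: 5 ≡ 1 and 55 ≡ 3 (mod 4), so (5/55) = +(55/5).
Reduce top mod 5: now compute (0/5).
Top reduces to 0: gcd > 1, so the symbol is 0.

0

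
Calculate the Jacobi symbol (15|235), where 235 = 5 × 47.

Reciprocity: 15 ≡ 3 and 235 ≡ 3 (mod 4), so (15/235) = −(235/15).
Reduce top mod 15: now compute (10/15).
Pull out 2: since 15 ≡ 7 (mod 8), (2/15) = +1.
Reciprocity: 5 ≡ 1 and 15 ≡ 3 (mod 4), so (5/15) = +(15/5).
Reduce top mod 5: now compute (0/5).
Top reduces to 0: gcd > 1, so the symbol is 0.

0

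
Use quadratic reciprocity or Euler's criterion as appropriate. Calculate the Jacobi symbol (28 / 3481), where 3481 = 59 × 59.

Pull out 2^2: since 3481 ≡ 1 (mod 8), (2/3481) = +1, so (2/3481)^2 = +1.
Reciprocity: 7 ≡ 3 and 3481 ≡ 1 (mod 4), so (7/3481) = +(3481/7).
Reduce top mod 7: now compute (2/7).
Pull out 2: since 7 ≡ 7 (mod 8), (2/7) = +1.
Reached (1/7) = 1. Collecting the sign flips along the way, the symbol is +1.

1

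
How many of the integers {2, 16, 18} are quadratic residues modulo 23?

3

(2/23) = +1 → QR.
(16/23) = +1 → QR.
(18/23) = +1 → QR.
Total quadratic residues among the 3: 3.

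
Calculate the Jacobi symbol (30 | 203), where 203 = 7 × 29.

Pull out 2: since 203 ≡ 3 (mod 8), (2/203) = -1.
Reciprocity: 15 ≡ 3 and 203 ≡ 3 (mod 4), so (15/203) = −(203/15).
Reduce top mod 15: now compute (8/15).
Pull out 2^3: since 15 ≡ 7 (mod 8), (2/15) = +1, so (2/15)^3 = +1.
Reached (1/15) = 1. Collecting the sign flips along the way, the symbol is +1.

1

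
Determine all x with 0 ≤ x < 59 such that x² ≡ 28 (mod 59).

Since 59 ≡ 3 (mod 4), a square root of 28 is 28^((59+1)/4) = 28^15 mod 59.
Repeated squaring: 28^2≡17, 28^4≡53, 28^8≡36 (mod 59).
28^15 = 28^(8+4+2+1) ≡ 21 (mod 59).
Check: 21² = 441 ≡ 28 (mod 59). The two roots are 21 and 38.

21, 38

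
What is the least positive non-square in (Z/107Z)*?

2

(2/107) = −1, so 2 is the smallest positive non-residue mod 107.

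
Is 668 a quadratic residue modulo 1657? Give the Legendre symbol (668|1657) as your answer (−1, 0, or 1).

1

Pull out 2^2: since 1657 ≡ 1 (mod 8), (2/1657) = +1, so (2/1657)^2 = +1.
Reciprocity: 167 ≡ 3 and 1657 ≡ 1 (mod 4), so (167/1657) = +(1657/167).
Reduce top mod 167: now compute (154/167).
Pull out 2: since 167 ≡ 7 (mod 8), (2/167) = +1.
Reciprocity: 77 ≡ 1 and 167 ≡ 3 (mod 4), so (77/167) = +(167/77).
Reduce top mod 77: now compute (13/77).
Reciprocity: 13 ≡ 1 and 77 ≡ 1 (mod 4), so (13/77) = +(77/13).
Reduce top mod 13: now compute (12/13).
Pull out 2^2: since 13 ≡ 5 (mod 8), (2/13) = -1, so (2/13)^2 = +1.
Reciprocity: 3 ≡ 3 and 13 ≡ 1 (mod 4), so (3/13) = +(13/3).
Reduce top mod 3: now compute (1/3).
Reached (1/3) = 1. Collecting the sign flips along the way, the symbol is +1.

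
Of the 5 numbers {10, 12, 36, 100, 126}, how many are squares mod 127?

(10/127) = -1 → non-residue.
(12/127) = -1 → non-residue.
(36/127) = +1 → QR.
(100/127) = +1 → QR.
(126/127) = -1 → non-residue.
Total quadratic residues among the 5: 2.

2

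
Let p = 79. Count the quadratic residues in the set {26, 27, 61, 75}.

1

(26/79) = +1 → QR.
(27/79) = -1 → non-residue.
(61/79) = -1 → non-residue.
(75/79) = -1 → non-residue.
Total quadratic residues among the 4: 1.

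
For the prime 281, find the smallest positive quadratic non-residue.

3

(2/281) = +1, so 2 is a residue.
(3/281) = −1, so 3 is the smallest positive non-residue mod 281.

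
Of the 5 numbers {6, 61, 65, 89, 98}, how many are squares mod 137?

3

(6/137) = -1 → non-residue.
(61/137) = +1 → QR.
(65/137) = +1 → QR.
(89/137) = -1 → non-residue.
(98/137) = +1 → QR.
Total quadratic residues among the 5: 3.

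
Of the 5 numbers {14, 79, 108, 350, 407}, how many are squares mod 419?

(14/419) = -1 → non-residue.
(79/419) = +1 → QR.
(108/419) = +1 → QR.
(350/419) = -1 → non-residue.
(407/419) = -1 → non-residue.
Total quadratic residues among the 5: 2.

2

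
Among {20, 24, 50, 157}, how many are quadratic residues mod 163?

1

(20/163) = -1 → non-residue.
(24/163) = +1 → QR.
(50/163) = -1 → non-residue.
(157/163) = -1 → non-residue.
Total quadratic residues among the 4: 1.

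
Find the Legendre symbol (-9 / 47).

First reduce: -9 ≡ 38 (mod 47).
Pull out 2: since 47 ≡ 7 (mod 8), (2/47) = +1.
Reciprocity: 19 ≡ 3 and 47 ≡ 3 (mod 4), so (19/47) = −(47/19).
Reduce top mod 19: now compute (9/19).
Reciprocity: 9 ≡ 1 and 19 ≡ 3 (mod 4), so (9/19) = +(19/9).
Reduce top mod 9: now compute (1/9).
Reached (1/9) = 1. Collecting the sign flips along the way, the symbol is -1.

-1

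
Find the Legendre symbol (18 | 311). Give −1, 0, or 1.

Euler's criterion: (18/311) ≡ 18^155 (mod 311).
18^2 ≡ 13 (mod 311)
18^4 ≡ 169 (mod 311)
18^8 ≡ 260 (mod 311)
18^16 ≡ 113 (mod 311)
18^32 ≡ 18 (mod 311)
18^64 ≡ 13 (mod 311)
18^128 ≡ 169 (mod 311)
18^155 = 18^(128+16+8+2+1) ≡ 1 (mod 311).
Result is 1, so (18/311) = 1.

1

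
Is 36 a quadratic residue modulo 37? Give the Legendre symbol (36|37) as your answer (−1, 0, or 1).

1

Euler's criterion: (36/37) ≡ 36^18 (mod 37).
36^2 ≡ 1 (mod 37)
36^4 ≡ 1 (mod 37)
36^8 ≡ 1 (mod 37)
36^16 ≡ 1 (mod 37)
36^18 = 36^(16+2) ≡ 1 (mod 37).
Result is 1, so (36/37) = 1.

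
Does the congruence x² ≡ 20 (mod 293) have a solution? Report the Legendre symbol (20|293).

-1

Pull out 2^2: since 293 ≡ 5 (mod 8), (2/293) = -1, so (2/293)^2 = +1.
Reciprocity: 5 ≡ 1 and 293 ≡ 1 (mod 4), so (5/293) = +(293/5).
Reduce top mod 5: now compute (3/5).
Reciprocity: 3 ≡ 3 and 5 ≡ 1 (mod 4), so (3/5) = +(5/3).
Reduce top mod 3: now compute (2/3).
Pull out 2: since 3 ≡ 3 (mod 8), (2/3) = -1.
Reached (1/3) = 1. Collecting the sign flips along the way, the symbol is -1.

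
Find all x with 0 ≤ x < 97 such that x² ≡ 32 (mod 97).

41, 56

97 ≡ 1 (mod 4), so we find a root by search.
Trying successive values, 41² = 1681 ≡ 32 (mod 97). The other root is 97 − 41 = 56.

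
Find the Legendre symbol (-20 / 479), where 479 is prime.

-1

Euler's criterion: (-20/479) ≡ 459^239 (mod 479).
459^2 ≡ 400 (mod 479)
459^4 ≡ 14 (mod 479)
459^8 ≡ 196 (mod 479)
459^16 ≡ 96 (mod 479)
459^32 ≡ 115 (mod 479)
459^64 ≡ 292 (mod 479)
459^128 ≡ 2 (mod 479)
459^239 = 459^(128+64+32+8+4+2+1) ≡ 478 (mod 479).
Result is 478 ≡ −1, so (-20/479) = −1.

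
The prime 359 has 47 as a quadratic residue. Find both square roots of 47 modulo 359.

Since 359 ≡ 3 (mod 4), a square root of 47 is 47^((359+1)/4) = 47^90 mod 359.
Repeated squaring: 47^2≡55, 47^4≡153, 47^8≡74, 47^16≡91, 47^32≡24, 47^64≡217 (mod 359).
47^90 = 47^(64+16+8+2) ≡ 242 (mod 359).
Check: 242² = 58564 ≡ 47 (mod 359). The two roots are 117 and 242.

117, 242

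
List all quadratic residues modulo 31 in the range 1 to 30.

Square k = 1,…,15 (k and 31−k give the same square):
1²=1, 2²=4, 3²=9, 4²=16, 5²=25, 6²≡5, 7²≡18, 8²≡2, 9²≡19, 10²≡7, 11²≡28, 12²≡20, 13²≡14, 14²≡10, 15²≡8 (mod 31).
So the quadratic residues mod 31 are {1, 2, 4, 5, 7, 8, 9, 10, 14, 16, 18, 19, 20, 25, 28}.

1,2,4,5,7,8,9,10,14,16,18,19,20,25,28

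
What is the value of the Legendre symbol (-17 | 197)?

-1

First reduce: -17 ≡ 180 (mod 197).
Pull out 2^2: since 197 ≡ 5 (mod 8), (2/197) = -1, so (2/197)^2 = +1.
Reciprocity: 45 ≡ 1 and 197 ≡ 1 (mod 4), so (45/197) = +(197/45).
Reduce top mod 45: now compute (17/45).
Reciprocity: 17 ≡ 1 and 45 ≡ 1 (mod 4), so (17/45) = +(45/17).
Reduce top mod 17: now compute (11/17).
Reciprocity: 11 ≡ 3 and 17 ≡ 1 (mod 4), so (11/17) = +(17/11).
Reduce top mod 11: now compute (6/11).
Pull out 2: since 11 ≡ 3 (mod 8), (2/11) = -1.
Reciprocity: 3 ≡ 3 and 11 ≡ 3 (mod 4), so (3/11) = −(11/3).
Reduce top mod 3: now compute (2/3).
Pull out 2: since 3 ≡ 3 (mod 8), (2/3) = -1.
Reached (1/3) = 1. Collecting the sign flips along the way, the symbol is -1.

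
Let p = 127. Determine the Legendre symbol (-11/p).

-1

First reduce: -11 ≡ 116 (mod 127).
Pull out 2^2: since 127 ≡ 7 (mod 8), (2/127) = +1, so (2/127)^2 = +1.
Reciprocity: 29 ≡ 1 and 127 ≡ 3 (mod 4), so (29/127) = +(127/29).
Reduce top mod 29: now compute (11/29).
Reciprocity: 11 ≡ 3 and 29 ≡ 1 (mod 4), so (11/29) = +(29/11).
Reduce top mod 11: now compute (7/11).
Reciprocity: 7 ≡ 3 and 11 ≡ 3 (mod 4), so (7/11) = −(11/7).
Reduce top mod 7: now compute (4/7).
Pull out 2^2: since 7 ≡ 7 (mod 8), (2/7) = +1, so (2/7)^2 = +1.
Reached (1/7) = 1. Collecting the sign flips along the way, the symbol is -1.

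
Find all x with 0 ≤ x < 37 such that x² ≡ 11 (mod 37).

14, 23

37 ≡ 1 (mod 4), so we find a root by search.
Trying successive values, 14² = 196 ≡ 11 (mod 37). The other root is 37 − 14 = 23.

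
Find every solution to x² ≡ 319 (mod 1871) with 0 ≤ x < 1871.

Since 1871 ≡ 3 (mod 4), a square root of 319 is 319^((1871+1)/4) = 319^468 mod 1871.
Repeated squaring: 319^2≡727, 319^4≡907, 319^8≡1280, 319^16≡1275, 319^32≡1597, 319^64≡236, 319^128≡1437, 319^256≡1256 (mod 1871).
319^468 = 319^(256+128+64+16+4) ≡ 977 (mod 1871).
Check: 977² = 954529 ≡ 319 (mod 1871). The two roots are 894 and 977.

894, 977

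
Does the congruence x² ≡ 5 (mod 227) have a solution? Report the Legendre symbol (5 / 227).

-1

Reciprocity: 5 ≡ 1 and 227 ≡ 3 (mod 4), so (5/227) = +(227/5).
Reduce top mod 5: now compute (2/5).
Pull out 2: since 5 ≡ 5 (mod 8), (2/5) = -1.
Reached (1/5) = 1. Collecting the sign flips along the way, the symbol is -1.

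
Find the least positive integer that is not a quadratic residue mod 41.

(2/41) = +1, so 2 is a residue.
(3/41) = −1, so 3 is the smallest positive non-residue mod 41.

3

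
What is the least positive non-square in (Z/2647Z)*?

(2/2647) = +1, so 2 is a residue.
(3/2647) = −1, so 3 is the smallest positive non-residue mod 2647.

3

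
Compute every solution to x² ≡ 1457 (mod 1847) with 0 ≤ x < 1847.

560, 1287

Since 1847 ≡ 3 (mod 4), a square root of 1457 is 1457^((1847+1)/4) = 1457^462 mod 1847.
Repeated squaring: 1457^2≡646, 1457^4≡1741, 1457^8≡154, 1457^16≡1552, 1457^32≡216, 1457^64≡481, 1457^128≡486, 1457^256≡1627 (mod 1847).
1457^462 = 1457^(256+128+64+8+4+2) ≡ 1287 (mod 1847).
Check: 1287² = 1656369 ≡ 1457 (mod 1847). The two roots are 560 and 1287.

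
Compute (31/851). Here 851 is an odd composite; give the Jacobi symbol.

-1

Reciprocity: 31 ≡ 3 and 851 ≡ 3 (mod 4), so (31/851) = −(851/31).
Reduce top mod 31: now compute (14/31).
Pull out 2: since 31 ≡ 7 (mod 8), (2/31) = +1.
Reciprocity: 7 ≡ 3 and 31 ≡ 3 (mod 4), so (7/31) = −(31/7).
Reduce top mod 7: now compute (3/7).
Reciprocity: 3 ≡ 3 and 7 ≡ 3 (mod 4), so (3/7) = −(7/3).
Reduce top mod 3: now compute (1/3).
Reached (1/3) = 1. Collecting the sign flips along the way, the symbol is -1.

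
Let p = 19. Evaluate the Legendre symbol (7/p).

Reciprocity: 7 ≡ 3 and 19 ≡ 3 (mod 4), so (7/19) = −(19/7).
Reduce top mod 7: now compute (5/7).
Reciprocity: 5 ≡ 1 and 7 ≡ 3 (mod 4), so (5/7) = +(7/5).
Reduce top mod 5: now compute (2/5).
Pull out 2: since 5 ≡ 5 (mod 8), (2/5) = -1.
Reached (1/5) = 1. Collecting the sign flips along the way, the symbol is +1.

1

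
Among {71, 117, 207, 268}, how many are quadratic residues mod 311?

(71/311) = -1 → non-residue.
(117/311) = +1 → QR.
(207/311) = -1 → non-residue.
(268/311) = +1 → QR.
Total quadratic residues among the 4: 2.

2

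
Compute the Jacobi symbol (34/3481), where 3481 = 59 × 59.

Pull out 2: since 3481 ≡ 1 (mod 8), (2/3481) = +1.
Reciprocity: 17 ≡ 1 and 3481 ≡ 1 (mod 4), so (17/3481) = +(3481/17).
Reduce top mod 17: now compute (13/17).
Reciprocity: 13 ≡ 1 and 17 ≡ 1 (mod 4), so (13/17) = +(17/13).
Reduce top mod 13: now compute (4/13).
Pull out 2^2: since 13 ≡ 5 (mod 8), (2/13) = -1, so (2/13)^2 = +1.
Reached (1/13) = 1. Collecting the sign flips along the way, the symbol is +1.

1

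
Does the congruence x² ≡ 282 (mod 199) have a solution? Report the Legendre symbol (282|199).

First reduce: 282 ≡ 83 (mod 199).
Reciprocity: 83 ≡ 3 and 199 ≡ 3 (mod 4), so (83/199) = −(199/83).
Reduce top mod 83: now compute (33/83).
Reciprocity: 33 ≡ 1 and 83 ≡ 3 (mod 4), so (33/83) = +(83/33).
Reduce top mod 33: now compute (17/33).
Reciprocity: 17 ≡ 1 and 33 ≡ 1 (mod 4), so (17/33) = +(33/17).
Reduce top mod 17: now compute (16/17).
Pull out 2^4: since 17 ≡ 1 (mod 8), (2/17) = +1, so (2/17)^4 = +1.
Reached (1/17) = 1. Collecting the sign flips along the way, the symbol is -1.

-1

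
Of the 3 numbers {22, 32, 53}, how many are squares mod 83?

(22/83) = -1 → non-residue.
(32/83) = -1 → non-residue.
(53/83) = -1 → non-residue.
Total quadratic residues among the 3: 0.

0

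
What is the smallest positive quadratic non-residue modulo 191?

7

(2/191) = +1, so 2 is a residue.
(3/191) = +1, so 3 is a residue.
(4/191) = +1, so 4 is a residue.
(5/191) = +1, so 5 is a residue.
(6/191) = +1, so 6 is a residue.
(7/191) = −1, so 7 is the smallest positive non-residue mod 191.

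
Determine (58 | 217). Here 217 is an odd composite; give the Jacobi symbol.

Pull out 2: since 217 ≡ 1 (mod 8), (2/217) = +1.
Reciprocity: 29 ≡ 1 and 217 ≡ 1 (mod 4), so (29/217) = +(217/29).
Reduce top mod 29: now compute (14/29).
Pull out 2: since 29 ≡ 5 (mod 8), (2/29) = -1.
Reciprocity: 7 ≡ 3 and 29 ≡ 1 (mod 4), so (7/29) = +(29/7).
Reduce top mod 7: now compute (1/7).
Reached (1/7) = 1. Collecting the sign flips along the way, the symbol is -1.

-1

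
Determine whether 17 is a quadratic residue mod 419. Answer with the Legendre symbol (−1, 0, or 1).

Reciprocity: 17 ≡ 1 and 419 ≡ 3 (mod 4), so (17/419) = +(419/17).
Reduce top mod 17: now compute (11/17).
Reciprocity: 11 ≡ 3 and 17 ≡ 1 (mod 4), so (11/17) = +(17/11).
Reduce top mod 11: now compute (6/11).
Pull out 2: since 11 ≡ 3 (mod 8), (2/11) = -1.
Reciprocity: 3 ≡ 3 and 11 ≡ 3 (mod 4), so (3/11) = −(11/3).
Reduce top mod 3: now compute (2/3).
Pull out 2: since 3 ≡ 3 (mod 8), (2/3) = -1.
Reached (1/3) = 1. Collecting the sign flips along the way, the symbol is -1.

-1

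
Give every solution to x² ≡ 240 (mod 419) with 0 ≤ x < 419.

147, 272

Since 419 ≡ 3 (mod 4), a square root of 240 is 240^((419+1)/4) = 240^105 mod 419.
Repeated squaring: 240^2≡197, 240^4≡261, 240^8≡243, 240^16≡389, 240^32≡62, 240^64≡73 (mod 419).
240^105 = 240^(64+32+8+1) ≡ 147 (mod 419).
Check: 147² = 21609 ≡ 240 (mod 419). The two roots are 147 and 272.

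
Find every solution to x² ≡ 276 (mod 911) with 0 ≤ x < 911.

136, 775

Since 911 ≡ 3 (mod 4), a square root of 276 is 276^((911+1)/4) = 276^228 mod 911.
Repeated squaring: 276^2≡563, 276^4≡852, 276^8≡748, 276^16≡150, 276^32≡636, 276^64≡12, 276^128≡144 (mod 911).
276^228 = 276^(128+64+32+4) ≡ 775 (mod 911).
Check: 775² = 600625 ≡ 276 (mod 911). The two roots are 136 and 775.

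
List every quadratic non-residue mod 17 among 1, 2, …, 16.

Square k = 1,…,8 (k and 17−k give the same square):
1²=1, 2²=4, 3²=9, 4²=16, 5²≡8, 6²≡2, 7²≡15, 8²≡13 (mod 17).
The residues are {1, 2, 4, 8, 9, 13, 15, 16}; the non-residues are the remaining 8 nonzero classes.

3 5 6 7 10 11 12 14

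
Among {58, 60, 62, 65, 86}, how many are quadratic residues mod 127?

2

(58/127) = -1 → non-residue.
(60/127) = +1 → QR.
(62/127) = +1 → QR.
(65/127) = -1 → non-residue.
(86/127) = -1 → non-residue.
Total quadratic residues among the 5: 2.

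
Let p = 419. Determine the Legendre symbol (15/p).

1

Euler's criterion: (15/419) ≡ 15^209 (mod 419).
15^2 ≡ 225 (mod 419)
15^4 ≡ 345 (mod 419)
15^8 ≡ 29 (mod 419)
15^16 ≡ 3 (mod 419)
15^32 ≡ 9 (mod 419)
15^64 ≡ 81 (mod 419)
15^128 ≡ 276 (mod 419)
15^209 = 15^(128+64+16+1) ≡ 1 (mod 419).
Result is 1, so (15/419) = 1.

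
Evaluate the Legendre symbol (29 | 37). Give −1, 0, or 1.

Reciprocity: 29 ≡ 1 and 37 ≡ 1 (mod 4), so (29/37) = +(37/29).
Reduce top mod 29: now compute (8/29).
Pull out 2^3: since 29 ≡ 5 (mod 8), (2/29) = -1, so (2/29)^3 = -1.
Reached (1/29) = 1. Collecting the sign flips along the way, the symbol is -1.

-1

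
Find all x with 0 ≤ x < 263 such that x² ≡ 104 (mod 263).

34, 229

Since 263 ≡ 3 (mod 4), a square root of 104 is 104^((263+1)/4) = 104^66 mod 263.
Repeated squaring: 104^2≡33, 104^4≡37, 104^8≡54, 104^16≡23, 104^32≡3, 104^64≡9 (mod 263).
104^66 = 104^(64+2) ≡ 34 (mod 263).
Check: 34² = 1156 ≡ 104 (mod 263). The two roots are 34 and 229.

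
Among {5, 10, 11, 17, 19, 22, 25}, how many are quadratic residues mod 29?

3

(5/29) = +1 → QR.
(10/29) = -1 → non-residue.
(11/29) = -1 → non-residue.
(17/29) = -1 → non-residue.
(19/29) = -1 → non-residue.
(22/29) = +1 → QR.
(25/29) = +1 → QR.
Total quadratic residues among the 7: 3.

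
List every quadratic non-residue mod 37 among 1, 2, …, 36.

Square k = 1,…,18 (k and 37−k give the same square):
1²=1, 2²=4, 3²=9, 4²=16, 5²=25, 6²=36, 7²≡12, 8²≡27, 9²≡7, 10²≡26, 11²≡10, 12²≡33, 13²≡21, 14²≡11, 15²≡3, 16²≡34, 17²≡30, 18²≡28 (mod 37).
The residues are {1, 3, 4, 7, 9, 10, 11, 12, 16, 21, 25, 26, 27, 28, 30, 33, 34, 36}; the non-residues are the remaining 18 nonzero classes.

2,5,6,8,13,14,15,17,18,19,20,22,23,24,29,31,32,35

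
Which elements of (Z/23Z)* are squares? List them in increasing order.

Square k = 1,…,11 (k and 23−k give the same square):
1²=1, 2²=4, 3²=9, 4²=16, 5²≡2, 6²≡13, 7²≡3, 8²≡18, 9²≡12, 10²≡8, 11²≡6 (mod 23).
So the quadratic residues mod 23 are {1, 2, 3, 4, 6, 8, 9, 12, 13, 16, 18}.

1 2 3 4 6 8 9 12 13 16 18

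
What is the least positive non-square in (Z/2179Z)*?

(2/2179) = −1, so 2 is the smallest positive non-residue mod 2179.

2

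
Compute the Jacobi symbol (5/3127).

-1

Reciprocity: 5 ≡ 1 and 3127 ≡ 3 (mod 4), so (5/3127) = +(3127/5).
Reduce top mod 5: now compute (2/5).
Pull out 2: since 5 ≡ 5 (mod 8), (2/5) = -1.
Reached (1/5) = 1. Collecting the sign flips along the way, the symbol is -1.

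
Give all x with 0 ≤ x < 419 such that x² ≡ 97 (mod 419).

118, 301

Since 419 ≡ 3 (mod 4), a square root of 97 is 97^((419+1)/4) = 97^105 mod 419.
Repeated squaring: 97^2≡191, 97^4≡28, 97^8≡365, 97^16≡402, 97^32≡289, 97^64≡140 (mod 419).
97^105 = 97^(64+32+8+1) ≡ 301 (mod 419).
Check: 301² = 90601 ≡ 97 (mod 419). The two roots are 118 and 301.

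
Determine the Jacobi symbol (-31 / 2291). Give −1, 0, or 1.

1

First reduce: -31 ≡ 2260 (mod 2291).
Pull out 2^2: since 2291 ≡ 3 (mod 8), (2/2291) = -1, so (2/2291)^2 = +1.
Reciprocity: 565 ≡ 1 and 2291 ≡ 3 (mod 4), so (565/2291) = +(2291/565).
Reduce top mod 565: now compute (31/565).
Reciprocity: 31 ≡ 3 and 565 ≡ 1 (mod 4), so (31/565) = +(565/31).
Reduce top mod 31: now compute (7/31).
Reciprocity: 7 ≡ 3 and 31 ≡ 3 (mod 4), so (7/31) = −(31/7).
Reduce top mod 7: now compute (3/7).
Reciprocity: 3 ≡ 3 and 7 ≡ 3 (mod 4), so (3/7) = −(7/3).
Reduce top mod 3: now compute (1/3).
Reached (1/3) = 1. Collecting the sign flips along the way, the symbol is +1.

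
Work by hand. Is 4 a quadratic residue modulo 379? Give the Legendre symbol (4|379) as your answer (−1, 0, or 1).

1

Pull out 2^2: since 379 ≡ 3 (mod 8), (2/379) = -1, so (2/379)^2 = +1.
Reached (1/379) = 1. Collecting the sign flips along the way, the symbol is +1.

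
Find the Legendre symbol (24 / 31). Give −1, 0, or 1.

-1

Pull out 2^3: since 31 ≡ 7 (mod 8), (2/31) = +1, so (2/31)^3 = +1.
Reciprocity: 3 ≡ 3 and 31 ≡ 3 (mod 4), so (3/31) = −(31/3).
Reduce top mod 3: now compute (1/3).
Reached (1/3) = 1. Collecting the sign flips along the way, the symbol is -1.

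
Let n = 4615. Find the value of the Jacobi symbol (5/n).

Reciprocity: 5 ≡ 1 and 4615 ≡ 3 (mod 4), so (5/4615) = +(4615/5).
Reduce top mod 5: now compute (0/5).
Top reduces to 0: gcd > 1, so the symbol is 0.

0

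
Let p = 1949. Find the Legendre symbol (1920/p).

1

Pull out 2^7: since 1949 ≡ 5 (mod 8), (2/1949) = -1, so (2/1949)^7 = -1.
Reciprocity: 15 ≡ 3 and 1949 ≡ 1 (mod 4), so (15/1949) = +(1949/15).
Reduce top mod 15: now compute (14/15).
Pull out 2: since 15 ≡ 7 (mod 8), (2/15) = +1.
Reciprocity: 7 ≡ 3 and 15 ≡ 3 (mod 4), so (7/15) = −(15/7).
Reduce top mod 7: now compute (1/7).
Reached (1/7) = 1. Collecting the sign flips along the way, the symbol is +1.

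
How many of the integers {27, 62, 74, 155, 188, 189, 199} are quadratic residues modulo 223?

(27/223) = -1 → non-residue.
(62/223) = +1 → QR.
(74/223) = +1 → QR.
(155/223) = -1 → non-residue.
(188/223) = +1 → QR.
(189/223) = -1 → non-residue.
(199/223) = +1 → QR.
Total quadratic residues among the 7: 4.

4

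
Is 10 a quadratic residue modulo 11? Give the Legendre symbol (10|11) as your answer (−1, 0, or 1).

-1

Pull out 2: since 11 ≡ 3 (mod 8), (2/11) = -1.
Reciprocity: 5 ≡ 1 and 11 ≡ 3 (mod 4), so (5/11) = +(11/5).
Reduce top mod 5: now compute (1/5).
Reached (1/5) = 1. Collecting the sign flips along the way, the symbol is -1.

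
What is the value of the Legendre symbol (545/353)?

First reduce: 545 ≡ 192 (mod 353).
Pull out 2^6: since 353 ≡ 1 (mod 8), (2/353) = +1, so (2/353)^6 = +1.
Reciprocity: 3 ≡ 3 and 353 ≡ 1 (mod 4), so (3/353) = +(353/3).
Reduce top mod 3: now compute (2/3).
Pull out 2: since 3 ≡ 3 (mod 8), (2/3) = -1.
Reached (1/3) = 1. Collecting the sign flips along the way, the symbol is -1.

-1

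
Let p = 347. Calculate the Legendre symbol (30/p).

Pull out 2: since 347 ≡ 3 (mod 8), (2/347) = -1.
Reciprocity: 15 ≡ 3 and 347 ≡ 3 (mod 4), so (15/347) = −(347/15).
Reduce top mod 15: now compute (2/15).
Pull out 2: since 15 ≡ 7 (mod 8), (2/15) = +1.
Reached (1/15) = 1. Collecting the sign flips along the way, the symbol is +1.

1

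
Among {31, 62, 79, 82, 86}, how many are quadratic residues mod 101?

3

(31/101) = +1 → QR.
(62/101) = -1 → non-residue.
(79/101) = +1 → QR.
(82/101) = +1 → QR.
(86/101) = -1 → non-residue.
Total quadratic residues among the 5: 3.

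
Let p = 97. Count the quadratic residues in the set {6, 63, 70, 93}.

3

(6/97) = +1 → QR.
(63/97) = -1 → non-residue.
(70/97) = +1 → QR.
(93/97) = +1 → QR.
Total quadratic residues among the 4: 3.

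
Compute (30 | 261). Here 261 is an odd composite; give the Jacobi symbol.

0

Pull out 2: since 261 ≡ 5 (mod 8), (2/261) = -1.
Reciprocity: 15 ≡ 3 and 261 ≡ 1 (mod 4), so (15/261) = +(261/15).
Reduce top mod 15: now compute (6/15).
Pull out 2: since 15 ≡ 7 (mod 8), (2/15) = +1.
Reciprocity: 3 ≡ 3 and 15 ≡ 3 (mod 4), so (3/15) = −(15/3).
Reduce top mod 3: now compute (0/3).
Top reduces to 0: gcd > 1, so the symbol is 0.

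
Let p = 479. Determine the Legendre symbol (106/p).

-1

Euler's criterion: (106/479) ≡ 106^239 (mod 479).
106^2 ≡ 219 (mod 479)
106^4 ≡ 61 (mod 479)
106^8 ≡ 368 (mod 479)
106^16 ≡ 346 (mod 479)
106^32 ≡ 445 (mod 479)
106^64 ≡ 198 (mod 479)
106^128 ≡ 405 (mod 479)
106^239 = 106^(128+64+32+8+4+2+1) ≡ 478 (mod 479).
Result is 478 ≡ −1, so (106/479) = −1.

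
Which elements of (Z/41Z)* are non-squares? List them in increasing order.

Square k = 1,…,20 (k and 41−k give the same square):
1²=1, 2²=4, 3²=9, 4²=16, 5²=25, 6²=36, 7²≡8, 8²≡23, 9²≡40, 10²≡18, 11²≡39, 12²≡21, 13²≡5, 14²≡32, 15²≡20, 16²≡10, 17²≡2, 18²≡37, 19²≡33, 20²≡31 (mod 41).
The residues are {1, 2, 4, 5, 8, 9, 10, 16, 18, 20, 21, 23, 25, 31, 32, 33, 36, 37, 39, 40}; the non-residues are the remaining 20 nonzero classes.

3 6 7 11 12 13 14 15 17 19 22 24 26 27 28 29 30 34 35 38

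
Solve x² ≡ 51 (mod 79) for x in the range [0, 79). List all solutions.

Since 79 ≡ 3 (mod 4), a square root of 51 is 51^((79+1)/4) = 51^20 mod 79.
Repeated squaring: 51^2≡73, 51^4≡36, 51^8≡32, 51^16≡76 (mod 79).
51^20 = 51^(16+4) ≡ 50 (mod 79).
Check: 50² = 2500 ≡ 51 (mod 79). The two roots are 29 and 50.

29, 50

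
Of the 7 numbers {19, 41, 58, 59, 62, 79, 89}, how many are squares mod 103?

5

(19/103) = +1 → QR.
(41/103) = +1 → QR.
(58/103) = +1 → QR.
(59/103) = +1 → QR.
(62/103) = -1 → non-residue.
(79/103) = +1 → QR.
(89/103) = -1 → non-residue.
Total quadratic residues among the 7: 5.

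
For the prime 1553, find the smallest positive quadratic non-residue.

(2/1553) = +1, so 2 is a residue.
(3/1553) = −1, so 3 is the smallest positive non-residue mod 1553.

3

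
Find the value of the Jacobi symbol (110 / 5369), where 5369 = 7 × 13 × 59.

1

Pull out 2: since 5369 ≡ 1 (mod 8), (2/5369) = +1.
Reciprocity: 55 ≡ 3 and 5369 ≡ 1 (mod 4), so (55/5369) = +(5369/55).
Reduce top mod 55: now compute (34/55).
Pull out 2: since 55 ≡ 7 (mod 8), (2/55) = +1.
Reciprocity: 17 ≡ 1 and 55 ≡ 3 (mod 4), so (17/55) = +(55/17).
Reduce top mod 17: now compute (4/17).
Pull out 2^2: since 17 ≡ 1 (mod 8), (2/17) = +1, so (2/17)^2 = +1.
Reached (1/17) = 1. Collecting the sign flips along the way, the symbol is +1.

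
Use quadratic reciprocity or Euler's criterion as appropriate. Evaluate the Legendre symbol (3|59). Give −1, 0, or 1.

Euler's criterion: (3/59) ≡ 3^29 (mod 59).
3^2 ≡ 9 (mod 59)
3^4 ≡ 22 (mod 59)
3^8 ≡ 12 (mod 59)
3^16 ≡ 26 (mod 59)
3^29 = 3^(16+8+4+1) ≡ 1 (mod 59).
Result is 1, so (3/59) = 1.

1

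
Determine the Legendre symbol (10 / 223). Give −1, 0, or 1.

-1

Pull out 2: since 223 ≡ 7 (mod 8), (2/223) = +1.
Reciprocity: 5 ≡ 1 and 223 ≡ 3 (mod 4), so (5/223) = +(223/5).
Reduce top mod 5: now compute (3/5).
Reciprocity: 3 ≡ 3 and 5 ≡ 1 (mod 4), so (3/5) = +(5/3).
Reduce top mod 3: now compute (2/3).
Pull out 2: since 3 ≡ 3 (mod 8), (2/3) = -1.
Reached (1/3) = 1. Collecting the sign flips along the way, the symbol is -1.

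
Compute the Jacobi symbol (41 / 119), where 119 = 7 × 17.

1

Reciprocity: 41 ≡ 1 and 119 ≡ 3 (mod 4), so (41/119) = +(119/41).
Reduce top mod 41: now compute (37/41).
Reciprocity: 37 ≡ 1 and 41 ≡ 1 (mod 4), so (37/41) = +(41/37).
Reduce top mod 37: now compute (4/37).
Pull out 2^2: since 37 ≡ 5 (mod 8), (2/37) = -1, so (2/37)^2 = +1.
Reached (1/37) = 1. Collecting the sign flips along the way, the symbol is +1.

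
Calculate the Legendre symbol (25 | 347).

Euler's criterion: (25/347) ≡ 25^173 (mod 347).
25^2 ≡ 278 (mod 347)
25^4 ≡ 250 (mod 347)
25^8 ≡ 40 (mod 347)
25^16 ≡ 212 (mod 347)
25^32 ≡ 181 (mod 347)
25^64 ≡ 143 (mod 347)
25^128 ≡ 323 (mod 347)
25^173 = 25^(128+32+8+4+1) ≡ 1 (mod 347).
Result is 1, so (25/347) = 1.

1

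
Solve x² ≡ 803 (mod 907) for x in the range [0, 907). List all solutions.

Since 907 ≡ 3 (mod 4), a square root of 803 is 803^((907+1)/4) = 803^227 mod 907.
Repeated squaring: 803^2≡839, 803^4≡89, 803^8≡665, 803^16≡516, 803^32≡505, 803^64≡158, 803^128≡475 (mod 907).
803^227 = 803^(128+64+32+2+1) ≡ 365 (mod 907).
Check: 365² = 133225 ≡ 803 (mod 907). The two roots are 365 and 542.

365, 542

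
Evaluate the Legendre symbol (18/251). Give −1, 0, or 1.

Euler's criterion: (18/251) ≡ 18^125 (mod 251).
18^2 ≡ 73 (mod 251)
18^4 ≡ 58 (mod 251)
18^8 ≡ 101 (mod 251)
18^16 ≡ 161 (mod 251)
18^32 ≡ 68 (mod 251)
18^64 ≡ 106 (mod 251)
18^125 = 18^(64+32+16+8+4+1) ≡ 250 (mod 251).
Result is 250 ≡ −1, so (18/251) = −1.

-1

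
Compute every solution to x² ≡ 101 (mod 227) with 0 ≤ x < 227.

76, 151

Since 227 ≡ 3 (mod 4), a square root of 101 is 101^((227+1)/4) = 101^57 mod 227.
Repeated squaring: 101^2≡213, 101^4≡196, 101^8≡53, 101^16≡85, 101^32≡188 (mod 227).
101^57 = 101^(32+16+8+1) ≡ 76 (mod 227).
Check: 76² = 5776 ≡ 101 (mod 227). The two roots are 76 and 151.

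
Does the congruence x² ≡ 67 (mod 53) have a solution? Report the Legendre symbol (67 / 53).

-1

First reduce: 67 ≡ 14 (mod 53).
Pull out 2: since 53 ≡ 5 (mod 8), (2/53) = -1.
Reciprocity: 7 ≡ 3 and 53 ≡ 1 (mod 4), so (7/53) = +(53/7).
Reduce top mod 7: now compute (4/7).
Pull out 2^2: since 7 ≡ 7 (mod 8), (2/7) = +1, so (2/7)^2 = +1.
Reached (1/7) = 1. Collecting the sign flips along the way, the symbol is -1.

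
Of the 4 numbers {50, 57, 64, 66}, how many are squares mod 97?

(50/97) = +1 → QR.
(57/97) = -1 → non-residue.
(64/97) = +1 → QR.
(66/97) = +1 → QR.
Total quadratic residues among the 4: 3.

3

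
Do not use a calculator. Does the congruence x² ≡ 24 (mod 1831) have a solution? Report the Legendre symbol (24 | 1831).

-1

Pull out 2^3: since 1831 ≡ 7 (mod 8), (2/1831) = +1, so (2/1831)^3 = +1.
Reciprocity: 3 ≡ 3 and 1831 ≡ 3 (mod 4), so (3/1831) = −(1831/3).
Reduce top mod 3: now compute (1/3).
Reached (1/3) = 1. Collecting the sign flips along the way, the symbol is -1.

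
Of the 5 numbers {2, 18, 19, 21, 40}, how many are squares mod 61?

1

(2/61) = -1 → non-residue.
(18/61) = -1 → non-residue.
(19/61) = +1 → QR.
(21/61) = -1 → non-residue.
(40/61) = -1 → non-residue.
Total quadratic residues among the 5: 1.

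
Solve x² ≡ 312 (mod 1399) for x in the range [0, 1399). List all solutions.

Since 1399 ≡ 3 (mod 4), a square root of 312 is 312^((1399+1)/4) = 312^350 mod 1399.
Repeated squaring: 312^2≡813, 312^4≡641, 312^8≡974, 312^16≡154, 312^32≡1332, 312^64≡292, 312^128≡1324, 312^256≡29 (mod 1399).
312^350 = 312^(256+64+16+8+4+2) ≡ 209 (mod 1399).
Check: 209² = 43681 ≡ 312 (mod 1399). The two roots are 209 and 1190.

209, 1190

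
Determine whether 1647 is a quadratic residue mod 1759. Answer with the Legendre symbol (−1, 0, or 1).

1

Reciprocity: 1647 ≡ 3 and 1759 ≡ 3 (mod 4), so (1647/1759) = −(1759/1647).
Reduce top mod 1647: now compute (112/1647).
Pull out 2^4: since 1647 ≡ 7 (mod 8), (2/1647) = +1, so (2/1647)^4 = +1.
Reciprocity: 7 ≡ 3 and 1647 ≡ 3 (mod 4), so (7/1647) = −(1647/7).
Reduce top mod 7: now compute (2/7).
Pull out 2: since 7 ≡ 7 (mod 8), (2/7) = +1.
Reached (1/7) = 1. Collecting the sign flips along the way, the symbol is +1.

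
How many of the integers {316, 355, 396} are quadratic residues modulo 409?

1

(316/409) = -1 → non-residue.
(355/409) = +1 → QR.
(396/409) = -1 → non-residue.
Total quadratic residues among the 3: 1.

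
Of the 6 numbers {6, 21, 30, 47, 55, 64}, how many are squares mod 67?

5

(6/67) = +1 → QR.
(21/67) = +1 → QR.
(30/67) = -1 → non-residue.
(47/67) = +1 → QR.
(55/67) = +1 → QR.
(64/67) = +1 → QR.
Total quadratic residues among the 6: 5.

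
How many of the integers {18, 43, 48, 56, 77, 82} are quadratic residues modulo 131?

3

(18/131) = -1 → non-residue.
(43/131) = +1 → QR.
(48/131) = +1 → QR.
(56/131) = -1 → non-residue.
(77/131) = +1 → QR.
(82/131) = -1 → non-residue.
Total quadratic residues among the 6: 3.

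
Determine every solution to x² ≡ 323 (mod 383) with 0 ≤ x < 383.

Since 383 ≡ 3 (mod 4), a square root of 323 is 323^((383+1)/4) = 323^96 mod 383.
Repeated squaring: 323^2≡153, 323^4≡46, 323^8≡201, 323^16≡186, 323^32≡126, 323^64≡173 (mod 383).
323^96 = 323^(64+32) ≡ 350 (mod 383).
Check: 350² = 122500 ≡ 323 (mod 383). The two roots are 33 and 350.

33, 350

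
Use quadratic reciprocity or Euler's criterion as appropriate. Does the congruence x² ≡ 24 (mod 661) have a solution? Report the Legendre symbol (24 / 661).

-1

Euler's criterion: (24/661) ≡ 24^330 (mod 661).
24^2 ≡ 576 (mod 661)
24^4 ≡ 615 (mod 661)
24^8 ≡ 133 (mod 661)
24^16 ≡ 503 (mod 661)
24^32 ≡ 507 (mod 661)
24^64 ≡ 581 (mod 661)
24^128 ≡ 451 (mod 661)
24^256 ≡ 474 (mod 661)
24^330 = 24^(256+64+8+2) ≡ 660 (mod 661).
Result is 660 ≡ −1, so (24/661) = −1.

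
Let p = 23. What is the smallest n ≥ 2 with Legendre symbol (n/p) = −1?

(2/23) = +1, so 2 is a residue.
(3/23) = +1, so 3 is a residue.
(4/23) = +1, so 4 is a residue.
(5/23) = −1, so 5 is the smallest positive non-residue mod 23.

5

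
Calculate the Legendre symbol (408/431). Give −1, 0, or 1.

Euler's criterion: (408/431) ≡ 408^215 (mod 431).
408^2 ≡ 98 (mod 431)
408^4 ≡ 122 (mod 431)
408^8 ≡ 230 (mod 431)
408^16 ≡ 318 (mod 431)
408^32 ≡ 270 (mod 431)
408^64 ≡ 61 (mod 431)
408^128 ≡ 273 (mod 431)
408^215 = 408^(128+64+16+4+2+1) ≡ 430 (mod 431).
Result is 430 ≡ −1, so (408/431) = −1.

-1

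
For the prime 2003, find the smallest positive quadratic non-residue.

(2/2003) = −1, so 2 is the smallest positive non-residue mod 2003.

2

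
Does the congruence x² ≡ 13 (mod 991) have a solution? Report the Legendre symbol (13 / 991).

1

Euler's criterion: (13/991) ≡ 13^495 (mod 991).
13^2 ≡ 169 (mod 991)
13^4 ≡ 813 (mod 991)
13^8 ≡ 963 (mod 991)
13^16 ≡ 784 (mod 991)
13^32 ≡ 236 (mod 991)
13^64 ≡ 200 (mod 991)
13^128 ≡ 360 (mod 991)
13^256 ≡ 770 (mod 991)
13^495 = 13^(256+128+64+32+8+4+2+1) ≡ 1 (mod 991).
Result is 1, so (13/991) = 1.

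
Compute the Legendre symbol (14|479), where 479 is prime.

Euler's criterion: (14/479) ≡ 14^239 (mod 479).
14^2 ≡ 196 (mod 479)
14^4 ≡ 96 (mod 479)
14^8 ≡ 115 (mod 479)
14^16 ≡ 292 (mod 479)
14^32 ≡ 2 (mod 479)
14^64 ≡ 4 (mod 479)
14^128 ≡ 16 (mod 479)
14^239 = 14^(128+64+32+8+4+2+1) ≡ 1 (mod 479).
Result is 1, so (14/479) = 1.

1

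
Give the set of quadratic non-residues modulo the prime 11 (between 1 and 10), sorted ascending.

2 6 7 8 10

Square k = 1,…,5 (k and 11−k give the same square):
1²=1, 2²=4, 3²=9, 4²≡5, 5²≡3 (mod 11).
The residues are {1, 3, 4, 5, 9}; the non-residues are the remaining 5 nonzero classes.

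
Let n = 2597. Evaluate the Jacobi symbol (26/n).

-1

Pull out 2: since 2597 ≡ 5 (mod 8), (2/2597) = -1.
Reciprocity: 13 ≡ 1 and 2597 ≡ 1 (mod 4), so (13/2597) = +(2597/13).
Reduce top mod 13: now compute (10/13).
Pull out 2: since 13 ≡ 5 (mod 8), (2/13) = -1.
Reciprocity: 5 ≡ 1 and 13 ≡ 1 (mod 4), so (5/13) = +(13/5).
Reduce top mod 5: now compute (3/5).
Reciprocity: 3 ≡ 3 and 5 ≡ 1 (mod 4), so (3/5) = +(5/3).
Reduce top mod 3: now compute (2/3).
Pull out 2: since 3 ≡ 3 (mod 8), (2/3) = -1.
Reached (1/3) = 1. Collecting the sign flips along the way, the symbol is -1.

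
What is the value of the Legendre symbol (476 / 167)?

First reduce: 476 ≡ 142 (mod 167).
Pull out 2: since 167 ≡ 7 (mod 8), (2/167) = +1.
Reciprocity: 71 ≡ 3 and 167 ≡ 3 (mod 4), so (71/167) = −(167/71).
Reduce top mod 71: now compute (25/71).
Reciprocity: 25 ≡ 1 and 71 ≡ 3 (mod 4), so (25/71) = +(71/25).
Reduce top mod 25: now compute (21/25).
Reciprocity: 21 ≡ 1 and 25 ≡ 1 (mod 4), so (21/25) = +(25/21).
Reduce top mod 21: now compute (4/21).
Pull out 2^2: since 21 ≡ 5 (mod 8), (2/21) = -1, so (2/21)^2 = +1.
Reached (1/21) = 1. Collecting the sign flips along the way, the symbol is -1.

-1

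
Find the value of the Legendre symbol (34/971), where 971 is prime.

Pull out 2: since 971 ≡ 3 (mod 8), (2/971) = -1.
Reciprocity: 17 ≡ 1 and 971 ≡ 3 (mod 4), so (17/971) = +(971/17).
Reduce top mod 17: now compute (2/17).
Pull out 2: since 17 ≡ 1 (mod 8), (2/17) = +1.
Reached (1/17) = 1. Collecting the sign flips along the way, the symbol is -1.

-1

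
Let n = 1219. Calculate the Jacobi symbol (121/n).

Reciprocity: 121 ≡ 1 and 1219 ≡ 3 (mod 4), so (121/1219) = +(1219/121).
Reduce top mod 121: now compute (9/121).
Reciprocity: 9 ≡ 1 and 121 ≡ 1 (mod 4), so (9/121) = +(121/9).
Reduce top mod 9: now compute (4/9).
Pull out 2^2: since 9 ≡ 1 (mod 8), (2/9) = +1, so (2/9)^2 = +1.
Reached (1/9) = 1. Collecting the sign flips along the way, the symbol is +1.

1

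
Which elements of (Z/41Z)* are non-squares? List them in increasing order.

3, 6, 7, 11, 12, 13, 14, 15, 17, 19, 22, 24, 26, 27, 28, 29, 30, 34, 35, 38

Square k = 1,…,20 (k and 41−k give the same square):
1²=1, 2²=4, 3²=9, 4²=16, 5²=25, 6²=36, 7²≡8, 8²≡23, 9²≡40, 10²≡18, 11²≡39, 12²≡21, 13²≡5, 14²≡32, 15²≡20, 16²≡10, 17²≡2, 18²≡37, 19²≡33, 20²≡31 (mod 41).
The residues are {1, 2, 4, 5, 8, 9, 10, 16, 18, 20, 21, 23, 25, 31, 32, 33, 36, 37, 39, 40}; the non-residues are the remaining 20 nonzero classes.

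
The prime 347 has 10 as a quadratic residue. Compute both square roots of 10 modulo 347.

125, 222

Since 347 ≡ 3 (mod 4), a square root of 10 is 10^((347+1)/4) = 10^87 mod 347.
Repeated squaring: 10^2≡100, 10^4≡284, 10^8≡152, 10^16≡202, 10^32≡205, 10^64≡38 (mod 347).
10^87 = 10^(64+16+4+2+1) ≡ 222 (mod 347).
Check: 222² = 49284 ≡ 10 (mod 347). The two roots are 125 and 222.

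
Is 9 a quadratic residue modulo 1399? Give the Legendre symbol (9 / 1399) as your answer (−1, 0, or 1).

Reciprocity: 9 ≡ 1 and 1399 ≡ 3 (mod 4), so (9/1399) = +(1399/9).
Reduce top mod 9: now compute (4/9).
Pull out 2^2: since 9 ≡ 1 (mod 8), (2/9) = +1, so (2/9)^2 = +1.
Reached (1/9) = 1. Collecting the sign flips along the way, the symbol is +1.

1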